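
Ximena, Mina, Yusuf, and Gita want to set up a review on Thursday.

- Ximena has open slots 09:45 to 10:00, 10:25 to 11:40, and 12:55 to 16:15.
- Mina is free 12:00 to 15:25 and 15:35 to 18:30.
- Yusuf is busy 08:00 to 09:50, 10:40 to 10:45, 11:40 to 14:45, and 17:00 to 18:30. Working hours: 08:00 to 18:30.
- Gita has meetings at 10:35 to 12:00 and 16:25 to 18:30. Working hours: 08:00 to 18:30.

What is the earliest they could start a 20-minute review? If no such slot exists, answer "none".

14:45

Yusuf free within 08:00–18:30: 09:50–10:40, 10:45–11:40, 14:45–17:00.
Gita free within 08:00–18:30: 08:00–10:35, 12:00–16:25.
Ximena ∩ Mina: 12:55–15:25, 15:35–16:15.
Ximena ∩ Mina ∩ Yusuf: 14:45–15:25, 15:35–16:15.
Ximena ∩ Mina ∩ Yusuf ∩ Gita: 14:45–15:25, 15:35–16:15.
Windows ≥ 20 min: 14:45–15:25, 15:35–16:15.
Earliest such window starts at 14:45.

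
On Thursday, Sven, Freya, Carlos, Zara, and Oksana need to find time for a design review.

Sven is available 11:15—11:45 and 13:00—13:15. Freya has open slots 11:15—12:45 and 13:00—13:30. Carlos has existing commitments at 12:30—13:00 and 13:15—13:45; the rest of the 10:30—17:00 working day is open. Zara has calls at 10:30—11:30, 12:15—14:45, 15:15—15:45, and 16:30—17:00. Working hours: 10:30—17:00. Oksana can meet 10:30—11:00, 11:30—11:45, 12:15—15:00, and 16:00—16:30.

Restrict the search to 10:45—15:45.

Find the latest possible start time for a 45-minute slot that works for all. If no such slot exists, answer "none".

Carlos free within 10:30–17:00: 10:30–12:30, 13:00–13:15, 13:45–17:00.
Zara free within 10:30–17:00: 11:30–12:15, 14:45–15:15, 15:45–16:30.
Sven ∩ Freya: 11:15–11:45, 13:00–13:15.
Sven ∩ Freya ∩ Carlos: 11:15–11:45, 13:00–13:15.
Sven ∩ Freya ∩ Carlos ∩ Zara: 11:30–11:45.
Sven ∩ Freya ∩ Carlos ∩ Zara ∩ Oksana: 11:30–11:45.
Restricted to 10:45–15:45: 11:30–11:45.
Windows ≥ 45 min: (none).

none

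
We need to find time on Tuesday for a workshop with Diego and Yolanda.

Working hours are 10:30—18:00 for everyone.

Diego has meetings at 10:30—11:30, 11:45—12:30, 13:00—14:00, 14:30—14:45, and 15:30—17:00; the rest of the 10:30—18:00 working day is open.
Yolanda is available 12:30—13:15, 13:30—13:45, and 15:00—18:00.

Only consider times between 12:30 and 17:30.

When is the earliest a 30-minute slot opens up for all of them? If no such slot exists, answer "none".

12:30

Diego free within 10:30–18:00: 11:30–11:45, 12:30–13:00, 14:00–14:30, 14:45–15:30, 17:00–18:00.
Diego ∩ Yolanda: 12:30–13:00, 15:00–15:30, 17:00–18:00.
Restricted to 12:30–17:30: 12:30–13:00, 15:00–15:30, 17:00–17:30.
Windows ≥ 30 min: 12:30–13:00, 15:00–15:30, 17:00–17:30.
Earliest such window starts at 12:30.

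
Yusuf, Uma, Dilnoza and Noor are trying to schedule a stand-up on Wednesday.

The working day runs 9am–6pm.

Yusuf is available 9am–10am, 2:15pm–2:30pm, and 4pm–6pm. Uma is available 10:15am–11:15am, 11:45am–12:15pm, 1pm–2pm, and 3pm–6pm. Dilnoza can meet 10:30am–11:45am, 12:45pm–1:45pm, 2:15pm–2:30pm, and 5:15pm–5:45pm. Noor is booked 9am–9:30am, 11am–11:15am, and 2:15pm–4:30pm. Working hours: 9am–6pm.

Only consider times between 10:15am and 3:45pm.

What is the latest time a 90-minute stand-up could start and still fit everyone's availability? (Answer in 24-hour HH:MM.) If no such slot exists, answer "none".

Noor free within 09:00–18:00: 09:30–11:00, 11:15–14:15, 16:30–18:00.
Yusuf ∩ Uma: 16:00–18:00.
Yusuf ∩ Uma ∩ Dilnoza: 17:15–17:45.
Yusuf ∩ Uma ∩ Dilnoza ∩ Noor: 17:15–17:45.
Restricted to 10:15–15:45: (none).
Windows ≥ 90 min: (none).

none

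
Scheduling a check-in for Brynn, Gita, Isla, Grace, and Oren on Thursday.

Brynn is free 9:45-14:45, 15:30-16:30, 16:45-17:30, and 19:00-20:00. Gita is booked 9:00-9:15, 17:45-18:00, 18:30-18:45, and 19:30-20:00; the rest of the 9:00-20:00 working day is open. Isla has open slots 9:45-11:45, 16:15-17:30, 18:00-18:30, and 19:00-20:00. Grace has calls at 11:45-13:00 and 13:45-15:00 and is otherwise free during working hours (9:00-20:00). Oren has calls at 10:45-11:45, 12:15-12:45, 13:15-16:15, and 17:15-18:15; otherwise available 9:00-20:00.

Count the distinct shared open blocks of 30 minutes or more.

3

Gita free within 09:00–20:00: 09:15–17:45, 18:00–18:30, 18:45–19:30.
Grace free within 09:00–20:00: 09:00–11:45, 13:00–13:45, 15:00–20:00.
Oren free within 09:00–20:00: 09:00–10:45, 11:45–12:15, 12:45–13:15, 16:15–17:15, 18:15–20:00.
Brynn ∩ Gita: 09:45–14:45, 15:30–16:30, 16:45–17:30, 19:00–19:30.
Brynn ∩ Gita ∩ Isla: 09:45–11:45, 16:15–16:30, 16:45–17:30, 19:00–19:30.
Brynn ∩ Gita ∩ Isla ∩ Grace: 09:45–11:45, 16:15–16:30, 16:45–17:30, 19:00–19:30.
Brynn ∩ Gita ∩ Isla ∩ Grace ∩ Oren: 09:45–10:45, 16:15–16:30, 16:45–17:15, 19:00–19:30.
Windows ≥ 30 min: 09:45–10:45, 16:45–17:15, 19:00–19:30.
That's 3 windows.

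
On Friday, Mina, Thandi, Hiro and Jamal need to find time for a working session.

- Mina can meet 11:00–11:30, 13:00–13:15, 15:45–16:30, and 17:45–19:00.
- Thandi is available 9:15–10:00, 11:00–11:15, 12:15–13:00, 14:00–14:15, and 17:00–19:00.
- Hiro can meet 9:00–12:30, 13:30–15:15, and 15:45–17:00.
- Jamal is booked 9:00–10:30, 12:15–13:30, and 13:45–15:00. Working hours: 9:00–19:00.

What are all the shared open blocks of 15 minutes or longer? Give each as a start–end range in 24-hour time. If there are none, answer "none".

Jamal free within 09:00–19:00: 10:30–12:15, 13:30–13:45, 15:00–19:00.
Mina ∩ Thandi: 11:00–11:15, 17:45–19:00.
Mina ∩ Thandi ∩ Hiro: 11:00–11:15.
Mina ∩ Thandi ∩ Hiro ∩ Jamal: 11:00–11:15.
Windows ≥ 15 min: 11:00–11:15.

11:00–11:15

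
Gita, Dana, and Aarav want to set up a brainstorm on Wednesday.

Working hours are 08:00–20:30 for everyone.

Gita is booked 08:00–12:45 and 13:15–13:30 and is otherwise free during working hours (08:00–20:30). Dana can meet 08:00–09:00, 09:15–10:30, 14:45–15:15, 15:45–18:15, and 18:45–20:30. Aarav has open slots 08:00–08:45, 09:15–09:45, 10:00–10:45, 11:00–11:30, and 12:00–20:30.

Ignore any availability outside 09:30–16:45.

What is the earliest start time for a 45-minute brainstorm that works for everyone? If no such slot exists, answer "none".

15:45

Gita free within 08:00–20:30: 12:45–13:15, 13:30–20:30.
Gita ∩ Dana: 14:45–15:15, 15:45–18:15, 18:45–20:30.
Gita ∩ Dana ∩ Aarav: 14:45–15:15, 15:45–18:15, 18:45–20:30.
Restricted to 09:30–16:45: 14:45–15:15, 15:45–16:45.
Windows ≥ 45 min: 15:45–16:45.
Earliest such window starts at 15:45.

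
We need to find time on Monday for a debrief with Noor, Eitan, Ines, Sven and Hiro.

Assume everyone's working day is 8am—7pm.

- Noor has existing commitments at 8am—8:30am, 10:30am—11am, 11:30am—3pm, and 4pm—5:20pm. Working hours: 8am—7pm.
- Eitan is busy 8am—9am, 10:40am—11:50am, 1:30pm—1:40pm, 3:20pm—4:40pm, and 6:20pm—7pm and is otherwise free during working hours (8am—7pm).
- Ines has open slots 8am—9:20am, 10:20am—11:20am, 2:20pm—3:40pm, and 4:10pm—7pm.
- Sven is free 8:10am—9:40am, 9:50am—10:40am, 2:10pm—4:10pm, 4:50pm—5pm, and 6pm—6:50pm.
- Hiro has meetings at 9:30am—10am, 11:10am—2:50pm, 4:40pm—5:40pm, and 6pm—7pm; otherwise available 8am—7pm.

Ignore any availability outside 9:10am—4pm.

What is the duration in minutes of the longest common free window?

20 minutes

Noor free within 08:00–19:00: 08:30–10:30, 11:00–11:30, 15:00–16:00, 17:20–19:00.
Eitan free within 08:00–19:00: 09:00–10:40, 11:50–13:30, 13:40–15:20, 16:40–18:20.
Hiro free within 08:00–19:00: 08:00–09:30, 10:00–11:10, 14:50–16:40, 17:40–18:00.
Noor ∩ Eitan: 09:00–10:30, 15:00–15:20, 17:20–18:20.
Noor ∩ Eitan ∩ Ines: 09:00–09:20, 10:20–10:30, 15:00–15:20, 17:20–18:20.
Noor ∩ Eitan ∩ Ines ∩ Sven: 09:00–09:20, 10:20–10:30, 15:00–15:20, 18:00–18:20.
Noor ∩ Eitan ∩ Ines ∩ Sven ∩ Hiro: 09:00–09:20, 10:20–10:30, 15:00–15:20.
Restricted to 09:10–16:00: 09:10–09:20, 10:20–10:30, 15:00–15:20.
Common window lengths: 10, 10, 20 min; longest is 20.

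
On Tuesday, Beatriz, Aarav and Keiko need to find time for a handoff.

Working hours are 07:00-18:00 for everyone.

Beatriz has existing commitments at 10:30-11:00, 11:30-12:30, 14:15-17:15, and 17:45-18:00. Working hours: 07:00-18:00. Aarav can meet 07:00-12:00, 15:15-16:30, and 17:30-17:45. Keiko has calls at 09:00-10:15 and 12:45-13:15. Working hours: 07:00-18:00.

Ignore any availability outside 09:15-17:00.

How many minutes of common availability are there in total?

Beatriz free within 07:00–18:00: 07:00–10:30, 11:00–11:30, 12:30–14:15, 17:15–17:45.
Keiko free within 07:00–18:00: 07:00–09:00, 10:15–12:45, 13:15–18:00.
Beatriz ∩ Aarav: 07:00–10:30, 11:00–11:30, 17:30–17:45.
Beatriz ∩ Aarav ∩ Keiko: 07:00–09:00, 10:15–10:30, 11:00–11:30, 17:30–17:45.
Restricted to 09:15–17:00: 10:15–10:30, 11:00–11:30.
Total common minutes: 15 + 30 = 45.

45 minutes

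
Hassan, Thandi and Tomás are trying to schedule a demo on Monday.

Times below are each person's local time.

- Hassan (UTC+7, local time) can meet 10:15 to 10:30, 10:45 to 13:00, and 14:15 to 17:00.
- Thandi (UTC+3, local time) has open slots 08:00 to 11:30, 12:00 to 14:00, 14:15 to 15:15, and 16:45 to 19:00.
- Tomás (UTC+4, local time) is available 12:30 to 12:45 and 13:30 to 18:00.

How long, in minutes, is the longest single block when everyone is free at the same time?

30 minutes

Hassan → UTC: 03:15–03:30, 03:45–06:00, 07:15–10:00.
Thandi → UTC: 05:00–08:30, 09:00–11:00, 11:15–12:15, 13:45–16:00.
Tomás → UTC: 08:30–08:45, 09:30–14:00.
Hassan ∩ Thandi: 05:00–06:00, 07:15–08:30, 09:00–10:00.
Hassan ∩ Thandi ∩ Tomás: 09:30–10:00.
Single common window of 30 minutes.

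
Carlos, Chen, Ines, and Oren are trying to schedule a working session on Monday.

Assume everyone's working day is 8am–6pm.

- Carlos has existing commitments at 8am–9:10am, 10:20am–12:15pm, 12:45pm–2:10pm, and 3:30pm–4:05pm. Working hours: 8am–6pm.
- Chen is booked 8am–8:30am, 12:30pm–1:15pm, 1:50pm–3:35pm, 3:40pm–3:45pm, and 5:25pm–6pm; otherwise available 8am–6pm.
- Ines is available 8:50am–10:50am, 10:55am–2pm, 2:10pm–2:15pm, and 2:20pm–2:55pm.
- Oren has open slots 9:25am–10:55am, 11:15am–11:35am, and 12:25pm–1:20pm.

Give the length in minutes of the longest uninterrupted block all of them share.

55 minutes

Carlos free within 08:00–18:00: 09:10–10:20, 12:15–12:45, 14:10–15:30, 16:05–18:00.
Chen free within 08:00–18:00: 08:30–12:30, 13:15–13:50, 15:35–15:40, 15:45–17:25.
Carlos ∩ Chen: 09:10–10:20, 12:15–12:30, 16:05–17:25.
Carlos ∩ Chen ∩ Ines: 09:10–10:20, 12:15–12:30.
Carlos ∩ Chen ∩ Ines ∩ Oren: 09:25–10:20, 12:25–12:30.
Common window lengths: 55, 5 min; longest is 55.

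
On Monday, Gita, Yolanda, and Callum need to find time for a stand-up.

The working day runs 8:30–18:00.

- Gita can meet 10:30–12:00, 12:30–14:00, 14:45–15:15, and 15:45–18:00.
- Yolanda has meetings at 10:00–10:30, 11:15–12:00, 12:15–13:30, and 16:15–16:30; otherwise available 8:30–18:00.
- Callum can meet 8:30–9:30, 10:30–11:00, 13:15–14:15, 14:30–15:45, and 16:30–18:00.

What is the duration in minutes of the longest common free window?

Yolanda free within 08:30–18:00: 08:30–10:00, 10:30–11:15, 12:00–12:15, 13:30–16:15, 16:30–18:00.
Gita ∩ Yolanda: 10:30–11:15, 13:30–14:00, 14:45–15:15, 15:45–16:15, 16:30–18:00.
Gita ∩ Yolanda ∩ Callum: 10:30–11:00, 13:30–14:00, 14:45–15:15, 16:30–18:00.
Common window lengths: 30, 30, 30, 90 min; longest is 90.

90 minutes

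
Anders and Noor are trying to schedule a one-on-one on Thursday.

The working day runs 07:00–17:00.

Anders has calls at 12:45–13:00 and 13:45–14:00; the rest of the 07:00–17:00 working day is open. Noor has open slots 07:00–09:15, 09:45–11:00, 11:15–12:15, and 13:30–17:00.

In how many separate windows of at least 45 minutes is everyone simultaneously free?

4

Anders free within 07:00–17:00: 07:00–12:45, 13:00–13:45, 14:00–17:00.
Anders ∩ Noor: 07:00–09:15, 09:45–11:00, 11:15–12:15, 13:30–13:45, 14:00–17:00.
Windows ≥ 45 min: 07:00–09:15, 09:45–11:00, 11:15–12:15, 14:00–17:00.
That's 4 windows.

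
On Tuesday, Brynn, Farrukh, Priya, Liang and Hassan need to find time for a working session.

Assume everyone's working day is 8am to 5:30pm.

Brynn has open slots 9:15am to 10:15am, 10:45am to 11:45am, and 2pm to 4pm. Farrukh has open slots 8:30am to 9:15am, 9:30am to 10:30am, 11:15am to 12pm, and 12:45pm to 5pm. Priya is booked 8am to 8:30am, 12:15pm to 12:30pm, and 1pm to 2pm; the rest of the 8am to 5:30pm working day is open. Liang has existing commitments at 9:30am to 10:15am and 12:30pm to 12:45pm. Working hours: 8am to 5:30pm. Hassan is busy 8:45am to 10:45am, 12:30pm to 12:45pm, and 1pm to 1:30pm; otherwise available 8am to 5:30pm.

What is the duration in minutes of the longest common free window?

120 minutes

Priya free within 08:00–17:30: 08:30–12:15, 12:30–13:00, 14:00–17:30.
Liang free within 08:00–17:30: 08:00–09:30, 10:15–12:30, 12:45–17:30.
Hassan free within 08:00–17:30: 08:00–08:45, 10:45–12:30, 12:45–13:00, 13:30–17:30.
Brynn ∩ Farrukh: 09:30–10:15, 11:15–11:45, 14:00–16:00.
Brynn ∩ Farrukh ∩ Priya: 09:30–10:15, 11:15–11:45, 14:00–16:00.
Brynn ∩ Farrukh ∩ Priya ∩ Liang: 11:15–11:45, 14:00–16:00.
Brynn ∩ Farrukh ∩ Priya ∩ Liang ∩ Hassan: 11:15–11:45, 14:00–16:00.
Common window lengths: 30, 120 min; longest is 120.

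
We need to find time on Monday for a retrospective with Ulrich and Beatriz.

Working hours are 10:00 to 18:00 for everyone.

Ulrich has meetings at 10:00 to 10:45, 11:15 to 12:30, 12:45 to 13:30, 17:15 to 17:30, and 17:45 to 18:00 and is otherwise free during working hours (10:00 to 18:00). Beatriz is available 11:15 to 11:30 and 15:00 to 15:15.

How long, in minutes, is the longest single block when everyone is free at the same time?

Ulrich free within 10:00–18:00: 10:45–11:15, 12:30–12:45, 13:30–17:15, 17:30–17:45.
Ulrich ∩ Beatriz: 15:00–15:15.
Single common window of 15 minutes.

15 minutes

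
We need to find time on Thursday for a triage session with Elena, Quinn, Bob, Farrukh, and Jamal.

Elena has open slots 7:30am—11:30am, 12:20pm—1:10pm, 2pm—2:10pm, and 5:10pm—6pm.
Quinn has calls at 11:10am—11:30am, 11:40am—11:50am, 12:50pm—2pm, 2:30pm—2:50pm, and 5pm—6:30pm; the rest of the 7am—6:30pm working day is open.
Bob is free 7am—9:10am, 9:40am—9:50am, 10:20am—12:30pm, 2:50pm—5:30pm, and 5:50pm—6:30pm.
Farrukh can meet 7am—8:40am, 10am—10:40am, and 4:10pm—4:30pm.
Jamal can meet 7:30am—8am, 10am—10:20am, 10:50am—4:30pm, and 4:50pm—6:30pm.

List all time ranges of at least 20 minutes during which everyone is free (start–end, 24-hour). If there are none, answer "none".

Quinn free within 07:00–18:30: 07:00–11:10, 11:30–11:40, 11:50–12:50, 14:00–14:30, 14:50–17:00.
Elena ∩ Quinn: 07:30–11:10, 12:20–12:50, 14:00–14:10.
Elena ∩ Quinn ∩ Bob: 07:30–09:10, 09:40–09:50, 10:20–11:10, 12:20–12:30.
Elena ∩ Quinn ∩ Bob ∩ Farrukh: 07:30–08:40, 10:20–10:40.
Elena ∩ Quinn ∩ Bob ∩ Farrukh ∩ Jamal: 07:30–08:00.
Windows ≥ 20 min: 07:30–08:00.

07:30–08:00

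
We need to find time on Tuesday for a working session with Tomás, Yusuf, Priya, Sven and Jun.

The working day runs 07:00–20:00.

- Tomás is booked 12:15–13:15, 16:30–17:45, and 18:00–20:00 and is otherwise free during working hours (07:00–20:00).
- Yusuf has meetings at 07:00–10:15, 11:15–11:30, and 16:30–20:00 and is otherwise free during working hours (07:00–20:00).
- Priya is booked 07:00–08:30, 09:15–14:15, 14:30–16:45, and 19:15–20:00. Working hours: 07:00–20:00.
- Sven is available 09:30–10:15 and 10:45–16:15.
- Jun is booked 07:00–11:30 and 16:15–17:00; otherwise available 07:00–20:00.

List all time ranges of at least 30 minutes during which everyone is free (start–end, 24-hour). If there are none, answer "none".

Tomás free within 07:00–20:00: 07:00–12:15, 13:15–16:30, 17:45–18:00.
Yusuf free within 07:00–20:00: 10:15–11:15, 11:30–16:30.
Priya free within 07:00–20:00: 08:30–09:15, 14:15–14:30, 16:45–19:15.
Jun free within 07:00–20:00: 11:30–16:15, 17:00–20:00.
Tomás ∩ Yusuf: 10:15–11:15, 11:30–12:15, 13:15–16:30.
Tomás ∩ Yusuf ∩ Priya: 14:15–14:30.
Tomás ∩ Yusuf ∩ Priya ∩ Sven: 14:15–14:30.
Tomás ∩ Yusuf ∩ Priya ∩ Sven ∩ Jun: 14:15–14:30.
Windows ≥ 30 min: (none).

none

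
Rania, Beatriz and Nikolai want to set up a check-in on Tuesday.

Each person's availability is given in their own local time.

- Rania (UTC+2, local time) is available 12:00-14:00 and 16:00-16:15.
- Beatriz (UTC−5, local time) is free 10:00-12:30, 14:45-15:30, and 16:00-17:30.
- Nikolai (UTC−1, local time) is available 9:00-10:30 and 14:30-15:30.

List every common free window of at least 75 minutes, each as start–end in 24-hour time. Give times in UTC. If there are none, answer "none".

none

Rania → UTC: 10:00–12:00, 14:00–14:15.
Beatriz → UTC: 15:00–17:30, 19:45–20:30, 21:00–22:30.
Nikolai → UTC: 10:00–11:30, 15:30–16:30.
Rania ∩ Beatriz: (none).
Rania ∩ Beatriz ∩ Nikolai: (none).
Windows ≥ 75 min: (none).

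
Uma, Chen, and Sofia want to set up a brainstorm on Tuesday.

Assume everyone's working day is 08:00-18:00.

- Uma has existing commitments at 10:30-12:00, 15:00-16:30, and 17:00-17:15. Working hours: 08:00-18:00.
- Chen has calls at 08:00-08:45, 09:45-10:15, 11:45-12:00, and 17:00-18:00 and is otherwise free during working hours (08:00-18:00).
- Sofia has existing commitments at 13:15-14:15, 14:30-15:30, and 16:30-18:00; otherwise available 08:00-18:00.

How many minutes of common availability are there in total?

165 minutes

Uma free within 08:00–18:00: 08:00–10:30, 12:00–15:00, 16:30–17:00, 17:15–18:00.
Chen free within 08:00–18:00: 08:45–09:45, 10:15–11:45, 12:00–17:00.
Sofia free within 08:00–18:00: 08:00–13:15, 14:15–14:30, 15:30–16:30.
Uma ∩ Chen: 08:45–09:45, 10:15–10:30, 12:00–15:00, 16:30–17:00.
Uma ∩ Chen ∩ Sofia: 08:45–09:45, 10:15–10:30, 12:00–13:15, 14:15–14:30.
Total common minutes: 60 + 15 + 75 + 15 = 165.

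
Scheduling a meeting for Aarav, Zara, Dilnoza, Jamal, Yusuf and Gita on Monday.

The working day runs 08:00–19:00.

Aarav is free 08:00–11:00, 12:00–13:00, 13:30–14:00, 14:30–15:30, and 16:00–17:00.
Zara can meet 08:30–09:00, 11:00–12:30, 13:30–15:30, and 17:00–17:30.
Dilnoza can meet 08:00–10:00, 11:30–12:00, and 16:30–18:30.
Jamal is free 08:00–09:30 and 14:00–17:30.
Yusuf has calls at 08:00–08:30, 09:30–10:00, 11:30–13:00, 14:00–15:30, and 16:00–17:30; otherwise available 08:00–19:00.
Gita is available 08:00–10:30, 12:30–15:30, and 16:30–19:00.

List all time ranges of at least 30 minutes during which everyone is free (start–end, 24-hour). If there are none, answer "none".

08:30–09:00

Yusuf free within 08:00–19:00: 08:30–09:30, 10:00–11:30, 13:00–14:00, 15:30–16:00, 17:30–19:00.
Aarav ∩ Zara: 08:30–09:00, 12:00–12:30, 13:30–14:00, 14:30–15:30.
Aarav ∩ Zara ∩ Dilnoza: 08:30–09:00.
Aarav ∩ Zara ∩ Dilnoza ∩ Jamal: 08:30–09:00.
Aarav ∩ Zara ∩ Dilnoza ∩ Jamal ∩ Yusuf: 08:30–09:00.
Aarav ∩ Zara ∩ Dilnoza ∩ Jamal ∩ Yusuf ∩ Gita: 08:30–09:00.
Windows ≥ 30 min: 08:30–09:00.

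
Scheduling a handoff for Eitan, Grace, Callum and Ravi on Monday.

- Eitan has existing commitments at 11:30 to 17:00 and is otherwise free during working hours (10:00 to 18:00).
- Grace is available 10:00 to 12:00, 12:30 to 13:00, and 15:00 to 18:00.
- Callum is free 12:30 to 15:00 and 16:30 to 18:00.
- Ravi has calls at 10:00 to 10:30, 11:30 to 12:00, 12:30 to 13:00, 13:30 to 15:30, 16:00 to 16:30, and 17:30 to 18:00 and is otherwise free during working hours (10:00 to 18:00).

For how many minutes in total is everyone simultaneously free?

Eitan free within 10:00–18:00: 10:00–11:30, 17:00–18:00.
Ravi free within 10:00–18:00: 10:30–11:30, 12:00–12:30, 13:00–13:30, 15:30–16:00, 16:30–17:30.
Eitan ∩ Grace: 10:00–11:30, 17:00–18:00.
Eitan ∩ Grace ∩ Callum: 17:00–18:00.
Eitan ∩ Grace ∩ Callum ∩ Ravi: 17:00–17:30.
Total common minutes: 30.

30 minutes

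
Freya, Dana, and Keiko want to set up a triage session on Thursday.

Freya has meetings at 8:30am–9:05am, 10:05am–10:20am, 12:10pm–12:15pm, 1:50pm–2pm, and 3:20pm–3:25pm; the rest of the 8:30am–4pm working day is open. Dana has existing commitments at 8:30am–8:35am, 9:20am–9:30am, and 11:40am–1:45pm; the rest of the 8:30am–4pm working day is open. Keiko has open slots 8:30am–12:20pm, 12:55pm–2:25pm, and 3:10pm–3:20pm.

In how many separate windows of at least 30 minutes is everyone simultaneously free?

Freya free within 08:30–16:00: 09:05–10:05, 10:20–12:10, 12:15–13:50, 14:00–15:20, 15:25–16:00.
Dana free within 08:30–16:00: 08:35–09:20, 09:30–11:40, 13:45–16:00.
Freya ∩ Dana: 09:05–09:20, 09:30–10:05, 10:20–11:40, 13:45–13:50, 14:00–15:20, 15:25–16:00.
Freya ∩ Dana ∩ Keiko: 09:05–09:20, 09:30–10:05, 10:20–11:40, 13:45–13:50, 14:00–14:25, 15:10–15:20.
Windows ≥ 30 min: 09:30–10:05, 10:20–11:40.
That's 2 windows.

2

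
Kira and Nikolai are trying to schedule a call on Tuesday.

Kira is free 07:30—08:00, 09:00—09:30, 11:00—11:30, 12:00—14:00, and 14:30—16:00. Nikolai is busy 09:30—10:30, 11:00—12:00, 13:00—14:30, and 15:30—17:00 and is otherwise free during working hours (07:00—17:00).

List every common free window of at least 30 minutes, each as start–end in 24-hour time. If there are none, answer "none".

Nikolai free within 07:00–17:00: 07:00–09:30, 10:30–11:00, 12:00–13:00, 14:30–15:30.
Kira ∩ Nikolai: 07:30–08:00, 09:00–09:30, 12:00–13:00, 14:30–15:30.
Windows ≥ 30 min: 07:30–08:00, 09:00–09:30, 12:00–13:00, 14:30–15:30.

07:30–08:00, 09:00–09:30, 12:00–13:00, 14:30–15:30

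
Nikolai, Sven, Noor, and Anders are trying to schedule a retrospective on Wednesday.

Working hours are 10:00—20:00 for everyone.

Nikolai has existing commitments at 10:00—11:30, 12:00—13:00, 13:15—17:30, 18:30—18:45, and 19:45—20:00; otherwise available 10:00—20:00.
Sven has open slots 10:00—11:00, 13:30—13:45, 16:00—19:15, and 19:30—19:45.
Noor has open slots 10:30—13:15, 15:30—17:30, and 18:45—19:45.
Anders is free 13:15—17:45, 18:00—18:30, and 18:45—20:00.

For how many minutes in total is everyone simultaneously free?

Nikolai free within 10:00–20:00: 11:30–12:00, 13:00–13:15, 17:30–18:30, 18:45–19:45.
Nikolai ∩ Sven: 17:30–18:30, 18:45–19:15, 19:30–19:45.
Nikolai ∩ Sven ∩ Noor: 18:45–19:15, 19:30–19:45.
Nikolai ∩ Sven ∩ Noor ∩ Anders: 18:45–19:15, 19:30–19:45.
Total common minutes: 30 + 15 = 45.

45 minutes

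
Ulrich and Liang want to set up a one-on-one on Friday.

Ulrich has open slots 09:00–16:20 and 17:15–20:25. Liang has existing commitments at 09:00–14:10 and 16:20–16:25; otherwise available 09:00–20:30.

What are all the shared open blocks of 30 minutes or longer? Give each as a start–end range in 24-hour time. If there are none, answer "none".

Liang free within 09:00–20:30: 14:10–16:20, 16:25–20:30.
Ulrich ∩ Liang: 14:10–16:20, 17:15–20:25.
Windows ≥ 30 min: 14:10–16:20, 17:15–20:25.

14:10–16:20, 17:15–20:25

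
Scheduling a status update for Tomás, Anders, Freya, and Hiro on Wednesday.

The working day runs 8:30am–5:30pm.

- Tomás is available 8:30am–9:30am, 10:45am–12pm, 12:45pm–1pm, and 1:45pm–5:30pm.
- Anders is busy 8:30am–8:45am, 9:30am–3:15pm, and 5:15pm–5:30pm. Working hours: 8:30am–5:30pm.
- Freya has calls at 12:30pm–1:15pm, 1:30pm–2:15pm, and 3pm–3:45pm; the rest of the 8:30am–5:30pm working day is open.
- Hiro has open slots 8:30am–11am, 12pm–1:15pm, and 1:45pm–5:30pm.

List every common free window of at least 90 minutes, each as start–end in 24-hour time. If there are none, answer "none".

15:45–17:15

Anders free within 08:30–17:30: 08:45–09:30, 15:15–17:15.
Freya free within 08:30–17:30: 08:30–12:30, 13:15–13:30, 14:15–15:00, 15:45–17:30.
Tomás ∩ Anders: 08:45–09:30, 15:15–17:15.
Tomás ∩ Anders ∩ Freya: 08:45–09:30, 15:45–17:15.
Tomás ∩ Anders ∩ Freya ∩ Hiro: 08:45–09:30, 15:45–17:15.
Windows ≥ 90 min: 15:45–17:15.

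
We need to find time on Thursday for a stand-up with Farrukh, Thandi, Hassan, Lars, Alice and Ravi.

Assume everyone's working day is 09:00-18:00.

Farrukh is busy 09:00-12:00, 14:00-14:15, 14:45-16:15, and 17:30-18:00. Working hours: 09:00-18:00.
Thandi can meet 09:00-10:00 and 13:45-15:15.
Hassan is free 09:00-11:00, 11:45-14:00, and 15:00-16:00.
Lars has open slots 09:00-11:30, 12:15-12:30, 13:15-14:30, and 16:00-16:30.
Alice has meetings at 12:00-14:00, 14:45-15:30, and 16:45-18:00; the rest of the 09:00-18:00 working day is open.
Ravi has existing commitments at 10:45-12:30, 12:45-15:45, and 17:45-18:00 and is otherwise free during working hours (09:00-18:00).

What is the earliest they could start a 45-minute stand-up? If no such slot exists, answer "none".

none

Farrukh free within 09:00–18:00: 12:00–14:00, 14:15–14:45, 16:15–17:30.
Alice free within 09:00–18:00: 09:00–12:00, 14:00–14:45, 15:30–16:45.
Ravi free within 09:00–18:00: 09:00–10:45, 12:30–12:45, 15:45–17:45.
Farrukh ∩ Thandi: 13:45–14:00, 14:15–14:45.
Farrukh ∩ Thandi ∩ Hassan: 13:45–14:00.
Farrukh ∩ Thandi ∩ Hassan ∩ Lars: 13:45–14:00.
Farrukh ∩ Thandi ∩ Hassan ∩ Lars ∩ Alice: (none).
Farrukh ∩ Thandi ∩ Hassan ∩ Lars ∩ Alice ∩ Ravi: (none).
Windows ≥ 45 min: (none).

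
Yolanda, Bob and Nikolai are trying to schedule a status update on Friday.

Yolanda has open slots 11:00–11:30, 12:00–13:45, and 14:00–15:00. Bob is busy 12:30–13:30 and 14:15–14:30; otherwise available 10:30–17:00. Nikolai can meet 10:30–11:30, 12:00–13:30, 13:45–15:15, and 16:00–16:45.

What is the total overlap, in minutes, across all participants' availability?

105 minutes

Bob free within 10:30–17:00: 10:30–12:30, 13:30–14:15, 14:30–17:00.
Yolanda ∩ Bob: 11:00–11:30, 12:00–12:30, 13:30–13:45, 14:00–14:15, 14:30–15:00.
Yolanda ∩ Bob ∩ Nikolai: 11:00–11:30, 12:00–12:30, 14:00–14:15, 14:30–15:00.
Total common minutes: 30 + 30 + 15 + 30 = 105.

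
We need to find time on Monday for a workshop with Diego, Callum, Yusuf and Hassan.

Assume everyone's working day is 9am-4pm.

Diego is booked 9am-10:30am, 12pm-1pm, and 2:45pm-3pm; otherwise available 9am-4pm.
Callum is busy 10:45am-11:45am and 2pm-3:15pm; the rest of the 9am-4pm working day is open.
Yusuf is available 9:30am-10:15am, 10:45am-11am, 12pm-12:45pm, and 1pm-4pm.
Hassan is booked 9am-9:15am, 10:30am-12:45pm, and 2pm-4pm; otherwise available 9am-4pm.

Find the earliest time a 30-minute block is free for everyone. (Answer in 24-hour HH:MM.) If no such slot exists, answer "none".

13:00

Diego free within 09:00–16:00: 10:30–12:00, 13:00–14:45, 15:00–16:00.
Callum free within 09:00–16:00: 09:00–10:45, 11:45–14:00, 15:15–16:00.
Hassan free within 09:00–16:00: 09:15–10:30, 12:45–14:00.
Diego ∩ Callum: 10:30–10:45, 11:45–12:00, 13:00–14:00, 15:15–16:00.
Diego ∩ Callum ∩ Yusuf: 13:00–14:00, 15:15–16:00.
Diego ∩ Callum ∩ Yusuf ∩ Hassan: 13:00–14:00.
Windows ≥ 30 min: 13:00–14:00.
Earliest such window starts at 13:00.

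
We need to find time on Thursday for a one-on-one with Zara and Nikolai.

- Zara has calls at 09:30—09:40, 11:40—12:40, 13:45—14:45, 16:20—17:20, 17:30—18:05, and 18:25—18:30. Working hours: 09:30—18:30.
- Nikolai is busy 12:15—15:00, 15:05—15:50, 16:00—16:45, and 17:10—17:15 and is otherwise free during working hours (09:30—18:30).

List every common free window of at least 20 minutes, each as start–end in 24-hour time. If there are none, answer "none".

Zara free within 09:30–18:30: 09:40–11:40, 12:40–13:45, 14:45–16:20, 17:20–17:30, 18:05–18:25.
Nikolai free within 09:30–18:30: 09:30–12:15, 15:00–15:05, 15:50–16:00, 16:45–17:10, 17:15–18:30.
Zara ∩ Nikolai: 09:40–11:40, 15:00–15:05, 15:50–16:00, 17:20–17:30, 18:05–18:25.
Windows ≥ 20 min: 09:40–11:40, 18:05–18:25.

09:40–11:40, 18:05–18:25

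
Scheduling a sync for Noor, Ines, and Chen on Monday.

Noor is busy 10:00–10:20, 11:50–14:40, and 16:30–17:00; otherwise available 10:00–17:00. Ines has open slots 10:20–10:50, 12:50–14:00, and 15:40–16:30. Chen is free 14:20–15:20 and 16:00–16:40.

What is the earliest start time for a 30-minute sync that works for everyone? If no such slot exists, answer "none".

Noor free within 10:00–17:00: 10:20–11:50, 14:40–16:30.
Noor ∩ Ines: 10:20–10:50, 15:40–16:30.
Noor ∩ Ines ∩ Chen: 16:00–16:30.
Windows ≥ 30 min: 16:00–16:30.
Earliest such window starts at 16:00.

16:00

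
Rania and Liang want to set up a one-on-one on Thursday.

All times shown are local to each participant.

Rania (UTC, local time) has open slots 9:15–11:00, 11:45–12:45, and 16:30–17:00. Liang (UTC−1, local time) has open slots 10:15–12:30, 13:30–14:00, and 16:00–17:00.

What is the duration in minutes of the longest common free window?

60 minutes

Rania → UTC: 09:15–11:00, 11:45–12:45, 16:30–17:00.
Liang → UTC: 11:15–13:30, 14:30–15:00, 17:00–18:00.
Rania ∩ Liang: 11:45–12:45.
Single common window of 60 minutes.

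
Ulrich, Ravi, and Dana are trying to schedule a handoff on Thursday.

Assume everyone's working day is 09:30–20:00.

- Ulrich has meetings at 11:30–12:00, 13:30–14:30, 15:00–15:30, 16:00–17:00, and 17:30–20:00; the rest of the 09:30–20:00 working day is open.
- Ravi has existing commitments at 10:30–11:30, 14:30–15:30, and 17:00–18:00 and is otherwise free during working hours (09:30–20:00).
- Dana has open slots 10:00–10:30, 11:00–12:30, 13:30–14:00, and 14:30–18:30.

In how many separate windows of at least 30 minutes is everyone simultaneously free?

Ulrich free within 09:30–20:00: 09:30–11:30, 12:00–13:30, 14:30–15:00, 15:30–16:00, 17:00–17:30.
Ravi free within 09:30–20:00: 09:30–10:30, 11:30–14:30, 15:30–17:00, 18:00–20:00.
Ulrich ∩ Ravi: 09:30–10:30, 12:00–13:30, 15:30–16:00.
Ulrich ∩ Ravi ∩ Dana: 10:00–10:30, 12:00–12:30, 15:30–16:00.
Windows ≥ 30 min: 10:00–10:30, 12:00–12:30, 15:30–16:00.
That's 3 windows.

3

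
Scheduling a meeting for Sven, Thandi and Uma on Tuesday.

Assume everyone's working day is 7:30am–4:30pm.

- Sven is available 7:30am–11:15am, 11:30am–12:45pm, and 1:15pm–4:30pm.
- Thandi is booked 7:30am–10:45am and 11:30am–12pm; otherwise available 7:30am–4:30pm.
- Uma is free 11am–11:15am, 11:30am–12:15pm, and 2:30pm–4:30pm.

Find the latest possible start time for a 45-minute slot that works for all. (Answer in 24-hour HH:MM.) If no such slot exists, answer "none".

Thandi free within 07:30–16:30: 10:45–11:30, 12:00–16:30.
Sven ∩ Thandi: 10:45–11:15, 12:00–12:45, 13:15–16:30.
Sven ∩ Thandi ∩ Uma: 11:00–11:15, 12:00–12:15, 14:30–16:30.
Windows ≥ 45 min: 14:30–16:30.
Latest start in the last window 14:30–16:30 is 16:30 − 45 min = 15:45.

15:45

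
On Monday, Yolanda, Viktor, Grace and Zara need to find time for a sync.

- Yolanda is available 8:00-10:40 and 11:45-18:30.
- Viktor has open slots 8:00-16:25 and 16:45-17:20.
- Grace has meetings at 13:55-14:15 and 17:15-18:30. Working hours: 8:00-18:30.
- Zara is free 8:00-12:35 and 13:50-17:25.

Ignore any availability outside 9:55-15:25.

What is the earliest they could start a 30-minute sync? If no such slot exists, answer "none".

Grace free within 08:00–18:30: 08:00–13:55, 14:15–17:15.
Yolanda ∩ Viktor: 08:00–10:40, 11:45–16:25, 16:45–17:20.
Yolanda ∩ Viktor ∩ Grace: 08:00–10:40, 11:45–13:55, 14:15–16:25, 16:45–17:15.
Yolanda ∩ Viktor ∩ Grace ∩ Zara: 08:00–10:40, 11:45–12:35, 13:50–13:55, 14:15–16:25, 16:45–17:15.
Restricted to 09:55–15:25: 09:55–10:40, 11:45–12:35, 13:50–13:55, 14:15–15:25.
Windows ≥ 30 min: 09:55–10:40, 11:45–12:35, 14:15–15:25.
Earliest such window starts at 09:55.

09:55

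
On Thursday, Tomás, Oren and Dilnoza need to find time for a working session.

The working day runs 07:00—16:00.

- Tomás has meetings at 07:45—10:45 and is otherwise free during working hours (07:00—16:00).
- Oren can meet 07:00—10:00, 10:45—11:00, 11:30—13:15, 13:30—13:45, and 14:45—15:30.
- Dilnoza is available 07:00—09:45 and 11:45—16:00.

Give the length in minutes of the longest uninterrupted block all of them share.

Tomás free within 07:00–16:00: 07:00–07:45, 10:45–16:00.
Tomás ∩ Oren: 07:00–07:45, 10:45–11:00, 11:30–13:15, 13:30–13:45, 14:45–15:30.
Tomás ∩ Oren ∩ Dilnoza: 07:00–07:45, 11:45–13:15, 13:30–13:45, 14:45–15:30.
Common window lengths: 45, 90, 15, 45 min; longest is 90.

90 minutes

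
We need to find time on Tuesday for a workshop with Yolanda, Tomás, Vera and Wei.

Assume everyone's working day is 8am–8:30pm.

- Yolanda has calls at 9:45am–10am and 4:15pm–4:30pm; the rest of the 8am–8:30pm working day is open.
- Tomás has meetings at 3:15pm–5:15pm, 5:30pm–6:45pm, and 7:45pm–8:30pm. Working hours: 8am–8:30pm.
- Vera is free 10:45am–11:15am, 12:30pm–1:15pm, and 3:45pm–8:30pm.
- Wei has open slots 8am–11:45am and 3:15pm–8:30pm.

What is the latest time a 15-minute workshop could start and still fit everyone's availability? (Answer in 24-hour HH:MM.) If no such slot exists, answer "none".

19:30

Yolanda free within 08:00–20:30: 08:00–09:45, 10:00–16:15, 16:30–20:30.
Tomás free within 08:00–20:30: 08:00–15:15, 17:15–17:30, 18:45–19:45.
Yolanda ∩ Tomás: 08:00–09:45, 10:00–15:15, 17:15–17:30, 18:45–19:45.
Yolanda ∩ Tomás ∩ Vera: 10:45–11:15, 12:30–13:15, 17:15–17:30, 18:45–19:45.
Yolanda ∩ Tomás ∩ Vera ∩ Wei: 10:45–11:15, 17:15–17:30, 18:45–19:45.
Windows ≥ 15 min: 10:45–11:15, 17:15–17:30, 18:45–19:45.
Latest start in the last window 18:45–19:45 is 19:45 − 15 min = 19:30.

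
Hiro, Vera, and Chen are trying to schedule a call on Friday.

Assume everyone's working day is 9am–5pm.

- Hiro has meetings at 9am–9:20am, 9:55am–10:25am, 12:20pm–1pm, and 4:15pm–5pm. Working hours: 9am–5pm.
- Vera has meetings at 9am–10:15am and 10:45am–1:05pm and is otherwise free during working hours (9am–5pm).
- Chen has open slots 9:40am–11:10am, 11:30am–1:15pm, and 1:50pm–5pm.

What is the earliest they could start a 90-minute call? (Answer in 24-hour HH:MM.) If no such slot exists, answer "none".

Hiro free within 09:00–17:00: 09:20–09:55, 10:25–12:20, 13:00–16:15.
Vera free within 09:00–17:00: 10:15–10:45, 13:05–17:00.
Hiro ∩ Vera: 10:25–10:45, 13:05–16:15.
Hiro ∩ Vera ∩ Chen: 10:25–10:45, 13:05–13:15, 13:50–16:15.
Windows ≥ 90 min: 13:50–16:15.
Earliest such window starts at 13:50.

13:50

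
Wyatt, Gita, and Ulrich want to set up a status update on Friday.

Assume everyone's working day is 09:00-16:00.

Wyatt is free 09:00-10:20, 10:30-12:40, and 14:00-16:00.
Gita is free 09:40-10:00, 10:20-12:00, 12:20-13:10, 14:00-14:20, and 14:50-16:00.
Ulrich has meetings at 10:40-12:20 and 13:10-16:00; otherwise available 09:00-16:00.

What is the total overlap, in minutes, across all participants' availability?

50 minutes

Ulrich free within 09:00–16:00: 09:00–10:40, 12:20–13:10.
Wyatt ∩ Gita: 09:40–10:00, 10:30–12:00, 12:20–12:40, 14:00–14:20, 14:50–16:00.
Wyatt ∩ Gita ∩ Ulrich: 09:40–10:00, 10:30–10:40, 12:20–12:40.
Total common minutes: 20 + 10 + 20 = 50.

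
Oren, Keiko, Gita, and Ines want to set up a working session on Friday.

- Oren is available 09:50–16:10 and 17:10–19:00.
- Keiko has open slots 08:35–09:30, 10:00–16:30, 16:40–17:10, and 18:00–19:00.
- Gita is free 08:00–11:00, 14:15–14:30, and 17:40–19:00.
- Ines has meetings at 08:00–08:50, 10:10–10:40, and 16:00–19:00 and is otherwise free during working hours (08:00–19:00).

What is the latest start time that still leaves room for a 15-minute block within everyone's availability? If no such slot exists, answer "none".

14:15

Ines free within 08:00–19:00: 08:50–10:10, 10:40–16:00.
Oren ∩ Keiko: 10:00–16:10, 18:00–19:00.
Oren ∩ Keiko ∩ Gita: 10:00–11:00, 14:15–14:30, 18:00–19:00.
Oren ∩ Keiko ∩ Gita ∩ Ines: 10:00–10:10, 10:40–11:00, 14:15–14:30.
Windows ≥ 15 min: 10:40–11:00, 14:15–14:30.
Latest start in the last window 14:15–14:30 is 14:30 − 15 min = 14:15.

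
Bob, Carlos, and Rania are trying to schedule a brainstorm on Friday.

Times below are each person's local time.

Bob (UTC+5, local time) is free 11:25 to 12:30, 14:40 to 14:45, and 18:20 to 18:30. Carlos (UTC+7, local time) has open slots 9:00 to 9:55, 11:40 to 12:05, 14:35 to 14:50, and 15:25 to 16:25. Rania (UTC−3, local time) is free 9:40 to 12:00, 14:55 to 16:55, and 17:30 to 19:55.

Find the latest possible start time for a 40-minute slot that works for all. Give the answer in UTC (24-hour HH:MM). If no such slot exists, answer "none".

Bob → UTC: 06:25–07:30, 09:40–09:45, 13:20–13:30.
Carlos → UTC: 02:00–02:55, 04:40–05:05, 07:35–07:50, 08:25–09:25.
Rania → UTC: 12:40–15:00, 17:55–19:55, 20:30–22:55.
Bob ∩ Carlos: (none).
Bob ∩ Carlos ∩ Rania: (none).
Windows ≥ 40 min: (none).

none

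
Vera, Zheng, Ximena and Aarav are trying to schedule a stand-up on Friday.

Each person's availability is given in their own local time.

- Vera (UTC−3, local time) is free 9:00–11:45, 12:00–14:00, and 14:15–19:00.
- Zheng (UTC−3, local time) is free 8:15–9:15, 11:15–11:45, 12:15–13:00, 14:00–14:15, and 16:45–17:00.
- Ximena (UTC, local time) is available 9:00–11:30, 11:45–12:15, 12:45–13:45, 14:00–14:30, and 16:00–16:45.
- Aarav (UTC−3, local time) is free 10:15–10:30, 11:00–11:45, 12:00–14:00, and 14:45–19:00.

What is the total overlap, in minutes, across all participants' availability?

Vera → UTC: 12:00–14:45, 15:00–17:00, 17:15–22:00.
Zheng → UTC: 11:15–12:15, 14:15–14:45, 15:15–16:00, 17:00–17:15, 19:45–20:00.
Ximena → UTC: 09:00–11:30, 11:45–12:15, 12:45–13:45, 14:00–14:30, 16:00–16:45.
Aarav → UTC: 13:15–13:30, 14:00–14:45, 15:00–17:00, 17:45–22:00.
Vera ∩ Zheng: 12:00–12:15, 14:15–14:45, 15:15–16:00, 19:45–20:00.
Vera ∩ Zheng ∩ Ximena: 12:00–12:15, 14:15–14:30.
Vera ∩ Zheng ∩ Ximena ∩ Aarav: 14:15–14:30.
Total common minutes: 15.

15 minutes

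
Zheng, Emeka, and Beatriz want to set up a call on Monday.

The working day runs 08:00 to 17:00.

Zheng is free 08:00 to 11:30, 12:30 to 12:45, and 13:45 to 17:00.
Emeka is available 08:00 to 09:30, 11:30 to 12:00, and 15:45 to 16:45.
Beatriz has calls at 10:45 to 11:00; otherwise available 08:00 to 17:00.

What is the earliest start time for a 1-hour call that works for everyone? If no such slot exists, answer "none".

Beatriz free within 08:00–17:00: 08:00–10:45, 11:00–17:00.
Zheng ∩ Emeka: 08:00–09:30, 15:45–16:45.
Zheng ∩ Emeka ∩ Beatriz: 08:00–09:30, 15:45–16:45.
Windows ≥ 60 min: 08:00–09:30, 15:45–16:45.
Earliest such window starts at 08:00.

08:00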